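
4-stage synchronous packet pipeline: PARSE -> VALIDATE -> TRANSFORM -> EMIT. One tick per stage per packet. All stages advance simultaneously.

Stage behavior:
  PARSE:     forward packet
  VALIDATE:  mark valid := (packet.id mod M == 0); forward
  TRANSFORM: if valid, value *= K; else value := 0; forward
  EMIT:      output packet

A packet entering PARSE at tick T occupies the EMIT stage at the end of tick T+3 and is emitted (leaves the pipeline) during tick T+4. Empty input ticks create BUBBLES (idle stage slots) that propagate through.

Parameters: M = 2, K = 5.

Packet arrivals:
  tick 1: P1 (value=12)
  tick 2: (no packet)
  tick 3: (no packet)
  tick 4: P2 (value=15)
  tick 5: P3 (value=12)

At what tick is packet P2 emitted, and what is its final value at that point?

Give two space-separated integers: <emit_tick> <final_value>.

Answer: 8 75

Derivation:
Tick 1: [PARSE:P1(v=12,ok=F), VALIDATE:-, TRANSFORM:-, EMIT:-] out:-; in:P1
Tick 2: [PARSE:-, VALIDATE:P1(v=12,ok=F), TRANSFORM:-, EMIT:-] out:-; in:-
Tick 3: [PARSE:-, VALIDATE:-, TRANSFORM:P1(v=0,ok=F), EMIT:-] out:-; in:-
Tick 4: [PARSE:P2(v=15,ok=F), VALIDATE:-, TRANSFORM:-, EMIT:P1(v=0,ok=F)] out:-; in:P2
Tick 5: [PARSE:P3(v=12,ok=F), VALIDATE:P2(v=15,ok=T), TRANSFORM:-, EMIT:-] out:P1(v=0); in:P3
Tick 6: [PARSE:-, VALIDATE:P3(v=12,ok=F), TRANSFORM:P2(v=75,ok=T), EMIT:-] out:-; in:-
Tick 7: [PARSE:-, VALIDATE:-, TRANSFORM:P3(v=0,ok=F), EMIT:P2(v=75,ok=T)] out:-; in:-
Tick 8: [PARSE:-, VALIDATE:-, TRANSFORM:-, EMIT:P3(v=0,ok=F)] out:P2(v=75); in:-
Tick 9: [PARSE:-, VALIDATE:-, TRANSFORM:-, EMIT:-] out:P3(v=0); in:-
P2: arrives tick 4, valid=True (id=2, id%2=0), emit tick 8, final value 75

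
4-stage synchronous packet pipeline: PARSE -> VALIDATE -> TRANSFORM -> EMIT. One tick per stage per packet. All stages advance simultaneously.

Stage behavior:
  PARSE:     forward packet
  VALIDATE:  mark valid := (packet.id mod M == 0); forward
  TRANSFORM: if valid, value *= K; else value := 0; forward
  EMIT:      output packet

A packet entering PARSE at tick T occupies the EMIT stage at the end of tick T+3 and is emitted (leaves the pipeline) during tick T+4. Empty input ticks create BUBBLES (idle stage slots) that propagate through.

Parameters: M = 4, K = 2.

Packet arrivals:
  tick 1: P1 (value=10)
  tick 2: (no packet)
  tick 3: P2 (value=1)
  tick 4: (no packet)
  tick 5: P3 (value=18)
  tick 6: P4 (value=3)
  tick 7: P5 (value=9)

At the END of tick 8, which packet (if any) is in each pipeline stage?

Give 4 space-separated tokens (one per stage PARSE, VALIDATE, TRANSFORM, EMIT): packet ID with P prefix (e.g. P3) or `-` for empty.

Answer: - P5 P4 P3

Derivation:
Tick 1: [PARSE:P1(v=10,ok=F), VALIDATE:-, TRANSFORM:-, EMIT:-] out:-; in:P1
Tick 2: [PARSE:-, VALIDATE:P1(v=10,ok=F), TRANSFORM:-, EMIT:-] out:-; in:-
Tick 3: [PARSE:P2(v=1,ok=F), VALIDATE:-, TRANSFORM:P1(v=0,ok=F), EMIT:-] out:-; in:P2
Tick 4: [PARSE:-, VALIDATE:P2(v=1,ok=F), TRANSFORM:-, EMIT:P1(v=0,ok=F)] out:-; in:-
Tick 5: [PARSE:P3(v=18,ok=F), VALIDATE:-, TRANSFORM:P2(v=0,ok=F), EMIT:-] out:P1(v=0); in:P3
Tick 6: [PARSE:P4(v=3,ok=F), VALIDATE:P3(v=18,ok=F), TRANSFORM:-, EMIT:P2(v=0,ok=F)] out:-; in:P4
Tick 7: [PARSE:P5(v=9,ok=F), VALIDATE:P4(v=3,ok=T), TRANSFORM:P3(v=0,ok=F), EMIT:-] out:P2(v=0); in:P5
Tick 8: [PARSE:-, VALIDATE:P5(v=9,ok=F), TRANSFORM:P4(v=6,ok=T), EMIT:P3(v=0,ok=F)] out:-; in:-
At end of tick 8: ['-', 'P5', 'P4', 'P3']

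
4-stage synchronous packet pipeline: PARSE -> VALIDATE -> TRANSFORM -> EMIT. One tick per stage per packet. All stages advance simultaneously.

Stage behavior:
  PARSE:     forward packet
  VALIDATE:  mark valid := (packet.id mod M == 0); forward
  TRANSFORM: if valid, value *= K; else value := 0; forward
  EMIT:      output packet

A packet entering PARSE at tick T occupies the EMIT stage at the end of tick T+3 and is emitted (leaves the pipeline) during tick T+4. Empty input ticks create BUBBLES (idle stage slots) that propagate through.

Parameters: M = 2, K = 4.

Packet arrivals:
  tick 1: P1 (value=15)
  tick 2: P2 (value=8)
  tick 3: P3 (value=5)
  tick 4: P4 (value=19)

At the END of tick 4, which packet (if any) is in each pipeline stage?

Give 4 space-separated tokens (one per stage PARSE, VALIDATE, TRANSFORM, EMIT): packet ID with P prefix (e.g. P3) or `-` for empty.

Tick 1: [PARSE:P1(v=15,ok=F), VALIDATE:-, TRANSFORM:-, EMIT:-] out:-; in:P1
Tick 2: [PARSE:P2(v=8,ok=F), VALIDATE:P1(v=15,ok=F), TRANSFORM:-, EMIT:-] out:-; in:P2
Tick 3: [PARSE:P3(v=5,ok=F), VALIDATE:P2(v=8,ok=T), TRANSFORM:P1(v=0,ok=F), EMIT:-] out:-; in:P3
Tick 4: [PARSE:P4(v=19,ok=F), VALIDATE:P3(v=5,ok=F), TRANSFORM:P2(v=32,ok=T), EMIT:P1(v=0,ok=F)] out:-; in:P4
At end of tick 4: ['P4', 'P3', 'P2', 'P1']

Answer: P4 P3 P2 P1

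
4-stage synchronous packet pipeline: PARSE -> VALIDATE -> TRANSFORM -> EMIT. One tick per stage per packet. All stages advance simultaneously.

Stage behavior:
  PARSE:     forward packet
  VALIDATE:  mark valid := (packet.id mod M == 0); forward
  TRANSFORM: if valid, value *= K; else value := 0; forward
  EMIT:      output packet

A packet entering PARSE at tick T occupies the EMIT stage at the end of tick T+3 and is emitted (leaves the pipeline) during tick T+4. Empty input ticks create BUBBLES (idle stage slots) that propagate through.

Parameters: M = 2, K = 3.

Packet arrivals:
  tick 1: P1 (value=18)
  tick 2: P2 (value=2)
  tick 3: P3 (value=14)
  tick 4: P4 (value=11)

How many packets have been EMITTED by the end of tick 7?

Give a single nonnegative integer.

Tick 1: [PARSE:P1(v=18,ok=F), VALIDATE:-, TRANSFORM:-, EMIT:-] out:-; in:P1
Tick 2: [PARSE:P2(v=2,ok=F), VALIDATE:P1(v=18,ok=F), TRANSFORM:-, EMIT:-] out:-; in:P2
Tick 3: [PARSE:P3(v=14,ok=F), VALIDATE:P2(v=2,ok=T), TRANSFORM:P1(v=0,ok=F), EMIT:-] out:-; in:P3
Tick 4: [PARSE:P4(v=11,ok=F), VALIDATE:P3(v=14,ok=F), TRANSFORM:P2(v=6,ok=T), EMIT:P1(v=0,ok=F)] out:-; in:P4
Tick 5: [PARSE:-, VALIDATE:P4(v=11,ok=T), TRANSFORM:P3(v=0,ok=F), EMIT:P2(v=6,ok=T)] out:P1(v=0); in:-
Tick 6: [PARSE:-, VALIDATE:-, TRANSFORM:P4(v=33,ok=T), EMIT:P3(v=0,ok=F)] out:P2(v=6); in:-
Tick 7: [PARSE:-, VALIDATE:-, TRANSFORM:-, EMIT:P4(v=33,ok=T)] out:P3(v=0); in:-
Emitted by tick 7: ['P1', 'P2', 'P3']

Answer: 3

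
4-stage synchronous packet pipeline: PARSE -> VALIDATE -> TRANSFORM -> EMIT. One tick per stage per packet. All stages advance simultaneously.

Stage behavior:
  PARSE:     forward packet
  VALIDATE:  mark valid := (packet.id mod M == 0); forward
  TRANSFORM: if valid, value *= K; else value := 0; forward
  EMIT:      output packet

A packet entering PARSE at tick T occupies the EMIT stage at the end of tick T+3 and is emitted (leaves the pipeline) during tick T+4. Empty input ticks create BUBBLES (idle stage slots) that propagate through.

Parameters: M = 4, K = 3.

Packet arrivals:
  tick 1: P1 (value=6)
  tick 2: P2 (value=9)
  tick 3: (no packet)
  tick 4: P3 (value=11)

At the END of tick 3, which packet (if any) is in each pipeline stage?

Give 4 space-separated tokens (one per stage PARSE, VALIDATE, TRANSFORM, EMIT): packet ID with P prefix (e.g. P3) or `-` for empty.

Tick 1: [PARSE:P1(v=6,ok=F), VALIDATE:-, TRANSFORM:-, EMIT:-] out:-; in:P1
Tick 2: [PARSE:P2(v=9,ok=F), VALIDATE:P1(v=6,ok=F), TRANSFORM:-, EMIT:-] out:-; in:P2
Tick 3: [PARSE:-, VALIDATE:P2(v=9,ok=F), TRANSFORM:P1(v=0,ok=F), EMIT:-] out:-; in:-
At end of tick 3: ['-', 'P2', 'P1', '-']

Answer: - P2 P1 -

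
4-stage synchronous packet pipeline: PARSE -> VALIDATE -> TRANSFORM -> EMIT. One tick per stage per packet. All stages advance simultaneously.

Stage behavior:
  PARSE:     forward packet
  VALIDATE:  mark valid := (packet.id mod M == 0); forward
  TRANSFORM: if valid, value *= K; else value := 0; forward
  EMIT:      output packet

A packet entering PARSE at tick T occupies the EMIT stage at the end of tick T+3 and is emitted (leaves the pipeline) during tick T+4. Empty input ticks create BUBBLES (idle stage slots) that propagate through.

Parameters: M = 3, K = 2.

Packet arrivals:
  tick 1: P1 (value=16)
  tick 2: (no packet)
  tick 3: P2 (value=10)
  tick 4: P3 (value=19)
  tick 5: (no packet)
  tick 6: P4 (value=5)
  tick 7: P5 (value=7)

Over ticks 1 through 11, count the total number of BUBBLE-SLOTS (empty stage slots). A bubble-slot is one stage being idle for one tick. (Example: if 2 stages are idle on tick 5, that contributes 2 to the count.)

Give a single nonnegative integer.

Answer: 24

Derivation:
Tick 1: [PARSE:P1(v=16,ok=F), VALIDATE:-, TRANSFORM:-, EMIT:-] out:-; bubbles=3
Tick 2: [PARSE:-, VALIDATE:P1(v=16,ok=F), TRANSFORM:-, EMIT:-] out:-; bubbles=3
Tick 3: [PARSE:P2(v=10,ok=F), VALIDATE:-, TRANSFORM:P1(v=0,ok=F), EMIT:-] out:-; bubbles=2
Tick 4: [PARSE:P3(v=19,ok=F), VALIDATE:P2(v=10,ok=F), TRANSFORM:-, EMIT:P1(v=0,ok=F)] out:-; bubbles=1
Tick 5: [PARSE:-, VALIDATE:P3(v=19,ok=T), TRANSFORM:P2(v=0,ok=F), EMIT:-] out:P1(v=0); bubbles=2
Tick 6: [PARSE:P4(v=5,ok=F), VALIDATE:-, TRANSFORM:P3(v=38,ok=T), EMIT:P2(v=0,ok=F)] out:-; bubbles=1
Tick 7: [PARSE:P5(v=7,ok=F), VALIDATE:P4(v=5,ok=F), TRANSFORM:-, EMIT:P3(v=38,ok=T)] out:P2(v=0); bubbles=1
Tick 8: [PARSE:-, VALIDATE:P5(v=7,ok=F), TRANSFORM:P4(v=0,ok=F), EMIT:-] out:P3(v=38); bubbles=2
Tick 9: [PARSE:-, VALIDATE:-, TRANSFORM:P5(v=0,ok=F), EMIT:P4(v=0,ok=F)] out:-; bubbles=2
Tick 10: [PARSE:-, VALIDATE:-, TRANSFORM:-, EMIT:P5(v=0,ok=F)] out:P4(v=0); bubbles=3
Tick 11: [PARSE:-, VALIDATE:-, TRANSFORM:-, EMIT:-] out:P5(v=0); bubbles=4
Total bubble-slots: 24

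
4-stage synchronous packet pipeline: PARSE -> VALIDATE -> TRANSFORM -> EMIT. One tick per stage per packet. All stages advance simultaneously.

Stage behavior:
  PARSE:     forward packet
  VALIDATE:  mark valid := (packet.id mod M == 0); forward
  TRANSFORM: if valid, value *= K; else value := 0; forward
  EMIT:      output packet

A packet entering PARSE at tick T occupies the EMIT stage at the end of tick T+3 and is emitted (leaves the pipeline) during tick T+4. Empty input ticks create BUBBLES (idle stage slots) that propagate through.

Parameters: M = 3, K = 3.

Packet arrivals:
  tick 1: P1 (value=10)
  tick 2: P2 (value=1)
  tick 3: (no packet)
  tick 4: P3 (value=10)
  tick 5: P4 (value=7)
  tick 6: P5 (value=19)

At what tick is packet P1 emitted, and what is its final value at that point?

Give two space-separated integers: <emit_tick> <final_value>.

Answer: 5 0

Derivation:
Tick 1: [PARSE:P1(v=10,ok=F), VALIDATE:-, TRANSFORM:-, EMIT:-] out:-; in:P1
Tick 2: [PARSE:P2(v=1,ok=F), VALIDATE:P1(v=10,ok=F), TRANSFORM:-, EMIT:-] out:-; in:P2
Tick 3: [PARSE:-, VALIDATE:P2(v=1,ok=F), TRANSFORM:P1(v=0,ok=F), EMIT:-] out:-; in:-
Tick 4: [PARSE:P3(v=10,ok=F), VALIDATE:-, TRANSFORM:P2(v=0,ok=F), EMIT:P1(v=0,ok=F)] out:-; in:P3
Tick 5: [PARSE:P4(v=7,ok=F), VALIDATE:P3(v=10,ok=T), TRANSFORM:-, EMIT:P2(v=0,ok=F)] out:P1(v=0); in:P4
Tick 6: [PARSE:P5(v=19,ok=F), VALIDATE:P4(v=7,ok=F), TRANSFORM:P3(v=30,ok=T), EMIT:-] out:P2(v=0); in:P5
Tick 7: [PARSE:-, VALIDATE:P5(v=19,ok=F), TRANSFORM:P4(v=0,ok=F), EMIT:P3(v=30,ok=T)] out:-; in:-
Tick 8: [PARSE:-, VALIDATE:-, TRANSFORM:P5(v=0,ok=F), EMIT:P4(v=0,ok=F)] out:P3(v=30); in:-
Tick 9: [PARSE:-, VALIDATE:-, TRANSFORM:-, EMIT:P5(v=0,ok=F)] out:P4(v=0); in:-
Tick 10: [PARSE:-, VALIDATE:-, TRANSFORM:-, EMIT:-] out:P5(v=0); in:-
P1: arrives tick 1, valid=False (id=1, id%3=1), emit tick 5, final value 0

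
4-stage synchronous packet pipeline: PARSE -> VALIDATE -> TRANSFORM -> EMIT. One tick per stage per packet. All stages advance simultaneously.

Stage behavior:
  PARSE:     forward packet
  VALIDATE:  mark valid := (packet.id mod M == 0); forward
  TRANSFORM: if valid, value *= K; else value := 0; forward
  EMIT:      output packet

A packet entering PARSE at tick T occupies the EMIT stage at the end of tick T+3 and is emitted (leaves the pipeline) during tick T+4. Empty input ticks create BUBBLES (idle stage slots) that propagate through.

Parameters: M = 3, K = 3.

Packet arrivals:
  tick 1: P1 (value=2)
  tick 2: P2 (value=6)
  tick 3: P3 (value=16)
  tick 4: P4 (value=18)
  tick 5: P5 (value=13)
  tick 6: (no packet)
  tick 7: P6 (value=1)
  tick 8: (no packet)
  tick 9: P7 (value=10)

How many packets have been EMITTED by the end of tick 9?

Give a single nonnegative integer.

Tick 1: [PARSE:P1(v=2,ok=F), VALIDATE:-, TRANSFORM:-, EMIT:-] out:-; in:P1
Tick 2: [PARSE:P2(v=6,ok=F), VALIDATE:P1(v=2,ok=F), TRANSFORM:-, EMIT:-] out:-; in:P2
Tick 3: [PARSE:P3(v=16,ok=F), VALIDATE:P2(v=6,ok=F), TRANSFORM:P1(v=0,ok=F), EMIT:-] out:-; in:P3
Tick 4: [PARSE:P4(v=18,ok=F), VALIDATE:P3(v=16,ok=T), TRANSFORM:P2(v=0,ok=F), EMIT:P1(v=0,ok=F)] out:-; in:P4
Tick 5: [PARSE:P5(v=13,ok=F), VALIDATE:P4(v=18,ok=F), TRANSFORM:P3(v=48,ok=T), EMIT:P2(v=0,ok=F)] out:P1(v=0); in:P5
Tick 6: [PARSE:-, VALIDATE:P5(v=13,ok=F), TRANSFORM:P4(v=0,ok=F), EMIT:P3(v=48,ok=T)] out:P2(v=0); in:-
Tick 7: [PARSE:P6(v=1,ok=F), VALIDATE:-, TRANSFORM:P5(v=0,ok=F), EMIT:P4(v=0,ok=F)] out:P3(v=48); in:P6
Tick 8: [PARSE:-, VALIDATE:P6(v=1,ok=T), TRANSFORM:-, EMIT:P5(v=0,ok=F)] out:P4(v=0); in:-
Tick 9: [PARSE:P7(v=10,ok=F), VALIDATE:-, TRANSFORM:P6(v=3,ok=T), EMIT:-] out:P5(v=0); in:P7
Emitted by tick 9: ['P1', 'P2', 'P3', 'P4', 'P5']

Answer: 5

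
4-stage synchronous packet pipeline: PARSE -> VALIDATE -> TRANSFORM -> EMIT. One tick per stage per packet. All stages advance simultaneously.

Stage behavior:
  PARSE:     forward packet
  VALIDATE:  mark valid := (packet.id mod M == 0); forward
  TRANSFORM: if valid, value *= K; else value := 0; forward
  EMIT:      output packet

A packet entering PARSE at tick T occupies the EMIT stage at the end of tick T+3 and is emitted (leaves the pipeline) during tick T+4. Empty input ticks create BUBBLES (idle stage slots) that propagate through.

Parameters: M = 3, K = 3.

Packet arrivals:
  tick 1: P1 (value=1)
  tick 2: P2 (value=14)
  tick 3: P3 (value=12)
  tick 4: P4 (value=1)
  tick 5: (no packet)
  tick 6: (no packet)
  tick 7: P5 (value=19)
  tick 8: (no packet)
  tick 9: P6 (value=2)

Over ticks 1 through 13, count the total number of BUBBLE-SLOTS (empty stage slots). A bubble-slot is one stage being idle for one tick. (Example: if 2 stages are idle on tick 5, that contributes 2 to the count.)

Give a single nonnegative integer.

Tick 1: [PARSE:P1(v=1,ok=F), VALIDATE:-, TRANSFORM:-, EMIT:-] out:-; bubbles=3
Tick 2: [PARSE:P2(v=14,ok=F), VALIDATE:P1(v=1,ok=F), TRANSFORM:-, EMIT:-] out:-; bubbles=2
Tick 3: [PARSE:P3(v=12,ok=F), VALIDATE:P2(v=14,ok=F), TRANSFORM:P1(v=0,ok=F), EMIT:-] out:-; bubbles=1
Tick 4: [PARSE:P4(v=1,ok=F), VALIDATE:P3(v=12,ok=T), TRANSFORM:P2(v=0,ok=F), EMIT:P1(v=0,ok=F)] out:-; bubbles=0
Tick 5: [PARSE:-, VALIDATE:P4(v=1,ok=F), TRANSFORM:P3(v=36,ok=T), EMIT:P2(v=0,ok=F)] out:P1(v=0); bubbles=1
Tick 6: [PARSE:-, VALIDATE:-, TRANSFORM:P4(v=0,ok=F), EMIT:P3(v=36,ok=T)] out:P2(v=0); bubbles=2
Tick 7: [PARSE:P5(v=19,ok=F), VALIDATE:-, TRANSFORM:-, EMIT:P4(v=0,ok=F)] out:P3(v=36); bubbles=2
Tick 8: [PARSE:-, VALIDATE:P5(v=19,ok=F), TRANSFORM:-, EMIT:-] out:P4(v=0); bubbles=3
Tick 9: [PARSE:P6(v=2,ok=F), VALIDATE:-, TRANSFORM:P5(v=0,ok=F), EMIT:-] out:-; bubbles=2
Tick 10: [PARSE:-, VALIDATE:P6(v=2,ok=T), TRANSFORM:-, EMIT:P5(v=0,ok=F)] out:-; bubbles=2
Tick 11: [PARSE:-, VALIDATE:-, TRANSFORM:P6(v=6,ok=T), EMIT:-] out:P5(v=0); bubbles=3
Tick 12: [PARSE:-, VALIDATE:-, TRANSFORM:-, EMIT:P6(v=6,ok=T)] out:-; bubbles=3
Tick 13: [PARSE:-, VALIDATE:-, TRANSFORM:-, EMIT:-] out:P6(v=6); bubbles=4
Total bubble-slots: 28

Answer: 28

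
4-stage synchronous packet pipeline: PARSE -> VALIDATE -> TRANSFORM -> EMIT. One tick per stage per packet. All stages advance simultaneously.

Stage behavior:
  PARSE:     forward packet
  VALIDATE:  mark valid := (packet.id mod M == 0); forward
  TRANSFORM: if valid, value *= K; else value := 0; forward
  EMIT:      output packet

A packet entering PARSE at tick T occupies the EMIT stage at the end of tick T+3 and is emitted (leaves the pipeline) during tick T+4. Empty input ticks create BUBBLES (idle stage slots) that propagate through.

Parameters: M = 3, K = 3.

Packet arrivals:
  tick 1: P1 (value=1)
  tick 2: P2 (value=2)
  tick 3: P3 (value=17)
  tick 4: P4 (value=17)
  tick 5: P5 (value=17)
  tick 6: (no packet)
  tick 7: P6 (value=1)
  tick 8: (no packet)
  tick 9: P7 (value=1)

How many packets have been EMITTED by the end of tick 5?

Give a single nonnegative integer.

Answer: 1

Derivation:
Tick 1: [PARSE:P1(v=1,ok=F), VALIDATE:-, TRANSFORM:-, EMIT:-] out:-; in:P1
Tick 2: [PARSE:P2(v=2,ok=F), VALIDATE:P1(v=1,ok=F), TRANSFORM:-, EMIT:-] out:-; in:P2
Tick 3: [PARSE:P3(v=17,ok=F), VALIDATE:P2(v=2,ok=F), TRANSFORM:P1(v=0,ok=F), EMIT:-] out:-; in:P3
Tick 4: [PARSE:P4(v=17,ok=F), VALIDATE:P3(v=17,ok=T), TRANSFORM:P2(v=0,ok=F), EMIT:P1(v=0,ok=F)] out:-; in:P4
Tick 5: [PARSE:P5(v=17,ok=F), VALIDATE:P4(v=17,ok=F), TRANSFORM:P3(v=51,ok=T), EMIT:P2(v=0,ok=F)] out:P1(v=0); in:P5
Emitted by tick 5: ['P1']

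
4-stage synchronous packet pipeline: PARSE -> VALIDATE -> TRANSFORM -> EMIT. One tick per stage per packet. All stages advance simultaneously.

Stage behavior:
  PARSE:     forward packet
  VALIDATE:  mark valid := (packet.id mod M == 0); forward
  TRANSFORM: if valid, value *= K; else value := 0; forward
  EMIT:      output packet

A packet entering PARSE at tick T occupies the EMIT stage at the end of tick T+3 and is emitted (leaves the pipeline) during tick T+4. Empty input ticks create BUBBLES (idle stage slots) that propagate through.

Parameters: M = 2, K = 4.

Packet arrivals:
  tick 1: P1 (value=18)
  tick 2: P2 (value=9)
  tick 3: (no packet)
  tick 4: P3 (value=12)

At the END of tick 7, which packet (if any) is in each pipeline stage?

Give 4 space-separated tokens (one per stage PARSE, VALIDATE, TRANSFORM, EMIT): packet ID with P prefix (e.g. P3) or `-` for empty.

Tick 1: [PARSE:P1(v=18,ok=F), VALIDATE:-, TRANSFORM:-, EMIT:-] out:-; in:P1
Tick 2: [PARSE:P2(v=9,ok=F), VALIDATE:P1(v=18,ok=F), TRANSFORM:-, EMIT:-] out:-; in:P2
Tick 3: [PARSE:-, VALIDATE:P2(v=9,ok=T), TRANSFORM:P1(v=0,ok=F), EMIT:-] out:-; in:-
Tick 4: [PARSE:P3(v=12,ok=F), VALIDATE:-, TRANSFORM:P2(v=36,ok=T), EMIT:P1(v=0,ok=F)] out:-; in:P3
Tick 5: [PARSE:-, VALIDATE:P3(v=12,ok=F), TRANSFORM:-, EMIT:P2(v=36,ok=T)] out:P1(v=0); in:-
Tick 6: [PARSE:-, VALIDATE:-, TRANSFORM:P3(v=0,ok=F), EMIT:-] out:P2(v=36); in:-
Tick 7: [PARSE:-, VALIDATE:-, TRANSFORM:-, EMIT:P3(v=0,ok=F)] out:-; in:-
At end of tick 7: ['-', '-', '-', 'P3']

Answer: - - - P3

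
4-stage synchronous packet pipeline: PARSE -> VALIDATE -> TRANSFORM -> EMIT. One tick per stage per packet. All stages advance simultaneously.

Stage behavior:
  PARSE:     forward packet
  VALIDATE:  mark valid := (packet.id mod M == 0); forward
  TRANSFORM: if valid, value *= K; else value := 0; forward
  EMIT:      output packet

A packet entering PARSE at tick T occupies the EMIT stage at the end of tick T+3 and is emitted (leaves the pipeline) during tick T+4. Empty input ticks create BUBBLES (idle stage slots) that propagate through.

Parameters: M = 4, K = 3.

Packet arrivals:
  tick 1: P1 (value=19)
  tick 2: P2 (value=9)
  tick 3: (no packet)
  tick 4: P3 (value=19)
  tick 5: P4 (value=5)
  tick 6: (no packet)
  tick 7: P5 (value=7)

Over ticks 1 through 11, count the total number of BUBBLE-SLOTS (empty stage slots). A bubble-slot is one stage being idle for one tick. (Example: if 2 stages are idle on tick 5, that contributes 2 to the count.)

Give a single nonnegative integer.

Tick 1: [PARSE:P1(v=19,ok=F), VALIDATE:-, TRANSFORM:-, EMIT:-] out:-; bubbles=3
Tick 2: [PARSE:P2(v=9,ok=F), VALIDATE:P1(v=19,ok=F), TRANSFORM:-, EMIT:-] out:-; bubbles=2
Tick 3: [PARSE:-, VALIDATE:P2(v=9,ok=F), TRANSFORM:P1(v=0,ok=F), EMIT:-] out:-; bubbles=2
Tick 4: [PARSE:P3(v=19,ok=F), VALIDATE:-, TRANSFORM:P2(v=0,ok=F), EMIT:P1(v=0,ok=F)] out:-; bubbles=1
Tick 5: [PARSE:P4(v=5,ok=F), VALIDATE:P3(v=19,ok=F), TRANSFORM:-, EMIT:P2(v=0,ok=F)] out:P1(v=0); bubbles=1
Tick 6: [PARSE:-, VALIDATE:P4(v=5,ok=T), TRANSFORM:P3(v=0,ok=F), EMIT:-] out:P2(v=0); bubbles=2
Tick 7: [PARSE:P5(v=7,ok=F), VALIDATE:-, TRANSFORM:P4(v=15,ok=T), EMIT:P3(v=0,ok=F)] out:-; bubbles=1
Tick 8: [PARSE:-, VALIDATE:P5(v=7,ok=F), TRANSFORM:-, EMIT:P4(v=15,ok=T)] out:P3(v=0); bubbles=2
Tick 9: [PARSE:-, VALIDATE:-, TRANSFORM:P5(v=0,ok=F), EMIT:-] out:P4(v=15); bubbles=3
Tick 10: [PARSE:-, VALIDATE:-, TRANSFORM:-, EMIT:P5(v=0,ok=F)] out:-; bubbles=3
Tick 11: [PARSE:-, VALIDATE:-, TRANSFORM:-, EMIT:-] out:P5(v=0); bubbles=4
Total bubble-slots: 24

Answer: 24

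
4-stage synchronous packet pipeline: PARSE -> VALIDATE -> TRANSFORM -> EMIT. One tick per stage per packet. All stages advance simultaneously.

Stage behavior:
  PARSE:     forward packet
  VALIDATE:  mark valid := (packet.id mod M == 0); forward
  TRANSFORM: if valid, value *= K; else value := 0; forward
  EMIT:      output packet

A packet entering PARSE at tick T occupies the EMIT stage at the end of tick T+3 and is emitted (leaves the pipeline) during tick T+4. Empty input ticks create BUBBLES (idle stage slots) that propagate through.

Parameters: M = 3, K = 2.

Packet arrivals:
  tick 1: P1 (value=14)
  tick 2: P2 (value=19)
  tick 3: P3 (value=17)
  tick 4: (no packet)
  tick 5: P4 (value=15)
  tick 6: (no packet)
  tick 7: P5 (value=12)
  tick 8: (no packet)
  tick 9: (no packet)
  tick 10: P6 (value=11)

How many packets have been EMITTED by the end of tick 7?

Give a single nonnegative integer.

Tick 1: [PARSE:P1(v=14,ok=F), VALIDATE:-, TRANSFORM:-, EMIT:-] out:-; in:P1
Tick 2: [PARSE:P2(v=19,ok=F), VALIDATE:P1(v=14,ok=F), TRANSFORM:-, EMIT:-] out:-; in:P2
Tick 3: [PARSE:P3(v=17,ok=F), VALIDATE:P2(v=19,ok=F), TRANSFORM:P1(v=0,ok=F), EMIT:-] out:-; in:P3
Tick 4: [PARSE:-, VALIDATE:P3(v=17,ok=T), TRANSFORM:P2(v=0,ok=F), EMIT:P1(v=0,ok=F)] out:-; in:-
Tick 5: [PARSE:P4(v=15,ok=F), VALIDATE:-, TRANSFORM:P3(v=34,ok=T), EMIT:P2(v=0,ok=F)] out:P1(v=0); in:P4
Tick 6: [PARSE:-, VALIDATE:P4(v=15,ok=F), TRANSFORM:-, EMIT:P3(v=34,ok=T)] out:P2(v=0); in:-
Tick 7: [PARSE:P5(v=12,ok=F), VALIDATE:-, TRANSFORM:P4(v=0,ok=F), EMIT:-] out:P3(v=34); in:P5
Emitted by tick 7: ['P1', 'P2', 'P3']

Answer: 3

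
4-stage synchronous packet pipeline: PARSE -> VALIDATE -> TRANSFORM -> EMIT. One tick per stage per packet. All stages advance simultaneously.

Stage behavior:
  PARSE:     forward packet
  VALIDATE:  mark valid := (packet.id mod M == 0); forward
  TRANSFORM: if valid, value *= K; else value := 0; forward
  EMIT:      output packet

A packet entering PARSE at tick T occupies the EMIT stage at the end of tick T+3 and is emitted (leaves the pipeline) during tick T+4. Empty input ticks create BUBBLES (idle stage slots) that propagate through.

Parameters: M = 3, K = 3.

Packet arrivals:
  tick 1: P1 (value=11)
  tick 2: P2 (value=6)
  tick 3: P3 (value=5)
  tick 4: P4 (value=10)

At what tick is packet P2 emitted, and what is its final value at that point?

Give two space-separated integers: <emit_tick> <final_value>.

Answer: 6 0

Derivation:
Tick 1: [PARSE:P1(v=11,ok=F), VALIDATE:-, TRANSFORM:-, EMIT:-] out:-; in:P1
Tick 2: [PARSE:P2(v=6,ok=F), VALIDATE:P1(v=11,ok=F), TRANSFORM:-, EMIT:-] out:-; in:P2
Tick 3: [PARSE:P3(v=5,ok=F), VALIDATE:P2(v=6,ok=F), TRANSFORM:P1(v=0,ok=F), EMIT:-] out:-; in:P3
Tick 4: [PARSE:P4(v=10,ok=F), VALIDATE:P3(v=5,ok=T), TRANSFORM:P2(v=0,ok=F), EMIT:P1(v=0,ok=F)] out:-; in:P4
Tick 5: [PARSE:-, VALIDATE:P4(v=10,ok=F), TRANSFORM:P3(v=15,ok=T), EMIT:P2(v=0,ok=F)] out:P1(v=0); in:-
Tick 6: [PARSE:-, VALIDATE:-, TRANSFORM:P4(v=0,ok=F), EMIT:P3(v=15,ok=T)] out:P2(v=0); in:-
Tick 7: [PARSE:-, VALIDATE:-, TRANSFORM:-, EMIT:P4(v=0,ok=F)] out:P3(v=15); in:-
Tick 8: [PARSE:-, VALIDATE:-, TRANSFORM:-, EMIT:-] out:P4(v=0); in:-
P2: arrives tick 2, valid=False (id=2, id%3=2), emit tick 6, final value 0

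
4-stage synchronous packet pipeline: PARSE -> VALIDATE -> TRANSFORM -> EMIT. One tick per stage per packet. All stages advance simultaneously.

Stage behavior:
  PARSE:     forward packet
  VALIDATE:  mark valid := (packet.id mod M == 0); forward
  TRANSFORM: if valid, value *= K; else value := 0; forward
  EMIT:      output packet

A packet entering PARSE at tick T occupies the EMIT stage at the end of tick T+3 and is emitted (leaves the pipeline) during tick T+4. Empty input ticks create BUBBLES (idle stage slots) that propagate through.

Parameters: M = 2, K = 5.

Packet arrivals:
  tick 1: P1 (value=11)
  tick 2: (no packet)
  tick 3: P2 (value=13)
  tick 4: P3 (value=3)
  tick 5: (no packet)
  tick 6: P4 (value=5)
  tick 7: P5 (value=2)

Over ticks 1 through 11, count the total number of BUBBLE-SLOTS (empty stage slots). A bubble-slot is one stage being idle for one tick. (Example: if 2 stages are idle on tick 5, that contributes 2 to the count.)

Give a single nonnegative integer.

Answer: 24

Derivation:
Tick 1: [PARSE:P1(v=11,ok=F), VALIDATE:-, TRANSFORM:-, EMIT:-] out:-; bubbles=3
Tick 2: [PARSE:-, VALIDATE:P1(v=11,ok=F), TRANSFORM:-, EMIT:-] out:-; bubbles=3
Tick 3: [PARSE:P2(v=13,ok=F), VALIDATE:-, TRANSFORM:P1(v=0,ok=F), EMIT:-] out:-; bubbles=2
Tick 4: [PARSE:P3(v=3,ok=F), VALIDATE:P2(v=13,ok=T), TRANSFORM:-, EMIT:P1(v=0,ok=F)] out:-; bubbles=1
Tick 5: [PARSE:-, VALIDATE:P3(v=3,ok=F), TRANSFORM:P2(v=65,ok=T), EMIT:-] out:P1(v=0); bubbles=2
Tick 6: [PARSE:P4(v=5,ok=F), VALIDATE:-, TRANSFORM:P3(v=0,ok=F), EMIT:P2(v=65,ok=T)] out:-; bubbles=1
Tick 7: [PARSE:P5(v=2,ok=F), VALIDATE:P4(v=5,ok=T), TRANSFORM:-, EMIT:P3(v=0,ok=F)] out:P2(v=65); bubbles=1
Tick 8: [PARSE:-, VALIDATE:P5(v=2,ok=F), TRANSFORM:P4(v=25,ok=T), EMIT:-] out:P3(v=0); bubbles=2
Tick 9: [PARSE:-, VALIDATE:-, TRANSFORM:P5(v=0,ok=F), EMIT:P4(v=25,ok=T)] out:-; bubbles=2
Tick 10: [PARSE:-, VALIDATE:-, TRANSFORM:-, EMIT:P5(v=0,ok=F)] out:P4(v=25); bubbles=3
Tick 11: [PARSE:-, VALIDATE:-, TRANSFORM:-, EMIT:-] out:P5(v=0); bubbles=4
Total bubble-slots: 24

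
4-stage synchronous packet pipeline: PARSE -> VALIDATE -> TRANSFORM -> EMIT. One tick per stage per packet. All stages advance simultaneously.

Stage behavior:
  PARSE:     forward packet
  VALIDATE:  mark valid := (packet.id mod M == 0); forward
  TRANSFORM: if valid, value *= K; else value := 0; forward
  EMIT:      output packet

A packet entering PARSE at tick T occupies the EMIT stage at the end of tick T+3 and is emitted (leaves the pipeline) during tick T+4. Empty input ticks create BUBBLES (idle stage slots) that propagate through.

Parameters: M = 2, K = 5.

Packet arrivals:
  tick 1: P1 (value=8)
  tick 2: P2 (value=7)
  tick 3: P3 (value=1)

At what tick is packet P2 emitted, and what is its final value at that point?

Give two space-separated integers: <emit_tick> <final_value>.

Answer: 6 35

Derivation:
Tick 1: [PARSE:P1(v=8,ok=F), VALIDATE:-, TRANSFORM:-, EMIT:-] out:-; in:P1
Tick 2: [PARSE:P2(v=7,ok=F), VALIDATE:P1(v=8,ok=F), TRANSFORM:-, EMIT:-] out:-; in:P2
Tick 3: [PARSE:P3(v=1,ok=F), VALIDATE:P2(v=7,ok=T), TRANSFORM:P1(v=0,ok=F), EMIT:-] out:-; in:P3
Tick 4: [PARSE:-, VALIDATE:P3(v=1,ok=F), TRANSFORM:P2(v=35,ok=T), EMIT:P1(v=0,ok=F)] out:-; in:-
Tick 5: [PARSE:-, VALIDATE:-, TRANSFORM:P3(v=0,ok=F), EMIT:P2(v=35,ok=T)] out:P1(v=0); in:-
Tick 6: [PARSE:-, VALIDATE:-, TRANSFORM:-, EMIT:P3(v=0,ok=F)] out:P2(v=35); in:-
Tick 7: [PARSE:-, VALIDATE:-, TRANSFORM:-, EMIT:-] out:P3(v=0); in:-
P2: arrives tick 2, valid=True (id=2, id%2=0), emit tick 6, final value 35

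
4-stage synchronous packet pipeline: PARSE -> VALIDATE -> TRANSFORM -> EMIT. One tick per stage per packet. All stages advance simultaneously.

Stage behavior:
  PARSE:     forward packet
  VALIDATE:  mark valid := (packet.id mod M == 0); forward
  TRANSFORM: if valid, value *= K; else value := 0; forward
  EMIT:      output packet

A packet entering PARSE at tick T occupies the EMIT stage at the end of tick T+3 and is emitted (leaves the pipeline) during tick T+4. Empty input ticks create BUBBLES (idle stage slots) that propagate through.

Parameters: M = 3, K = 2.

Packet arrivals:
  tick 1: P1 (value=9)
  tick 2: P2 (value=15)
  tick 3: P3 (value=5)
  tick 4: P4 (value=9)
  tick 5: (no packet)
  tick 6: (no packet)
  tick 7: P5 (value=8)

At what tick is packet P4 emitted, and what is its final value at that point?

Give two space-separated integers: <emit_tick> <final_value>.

Tick 1: [PARSE:P1(v=9,ok=F), VALIDATE:-, TRANSFORM:-, EMIT:-] out:-; in:P1
Tick 2: [PARSE:P2(v=15,ok=F), VALIDATE:P1(v=9,ok=F), TRANSFORM:-, EMIT:-] out:-; in:P2
Tick 3: [PARSE:P3(v=5,ok=F), VALIDATE:P2(v=15,ok=F), TRANSFORM:P1(v=0,ok=F), EMIT:-] out:-; in:P3
Tick 4: [PARSE:P4(v=9,ok=F), VALIDATE:P3(v=5,ok=T), TRANSFORM:P2(v=0,ok=F), EMIT:P1(v=0,ok=F)] out:-; in:P4
Tick 5: [PARSE:-, VALIDATE:P4(v=9,ok=F), TRANSFORM:P3(v=10,ok=T), EMIT:P2(v=0,ok=F)] out:P1(v=0); in:-
Tick 6: [PARSE:-, VALIDATE:-, TRANSFORM:P4(v=0,ok=F), EMIT:P3(v=10,ok=T)] out:P2(v=0); in:-
Tick 7: [PARSE:P5(v=8,ok=F), VALIDATE:-, TRANSFORM:-, EMIT:P4(v=0,ok=F)] out:P3(v=10); in:P5
Tick 8: [PARSE:-, VALIDATE:P5(v=8,ok=F), TRANSFORM:-, EMIT:-] out:P4(v=0); in:-
Tick 9: [PARSE:-, VALIDATE:-, TRANSFORM:P5(v=0,ok=F), EMIT:-] out:-; in:-
Tick 10: [PARSE:-, VALIDATE:-, TRANSFORM:-, EMIT:P5(v=0,ok=F)] out:-; in:-
Tick 11: [PARSE:-, VALIDATE:-, TRANSFORM:-, EMIT:-] out:P5(v=0); in:-
P4: arrives tick 4, valid=False (id=4, id%3=1), emit tick 8, final value 0

Answer: 8 0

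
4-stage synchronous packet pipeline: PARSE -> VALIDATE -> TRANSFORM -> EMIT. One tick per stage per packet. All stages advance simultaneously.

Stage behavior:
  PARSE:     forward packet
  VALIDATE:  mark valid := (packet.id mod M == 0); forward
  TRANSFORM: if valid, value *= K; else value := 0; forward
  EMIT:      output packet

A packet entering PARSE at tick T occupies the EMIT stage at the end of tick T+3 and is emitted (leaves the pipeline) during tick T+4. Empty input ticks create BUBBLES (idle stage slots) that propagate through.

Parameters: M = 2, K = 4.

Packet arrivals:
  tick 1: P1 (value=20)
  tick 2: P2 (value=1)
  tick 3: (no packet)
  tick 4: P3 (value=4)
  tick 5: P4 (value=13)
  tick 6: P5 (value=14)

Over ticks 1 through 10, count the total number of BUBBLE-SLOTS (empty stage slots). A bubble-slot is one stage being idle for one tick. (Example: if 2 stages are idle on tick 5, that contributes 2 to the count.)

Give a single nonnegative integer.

Tick 1: [PARSE:P1(v=20,ok=F), VALIDATE:-, TRANSFORM:-, EMIT:-] out:-; bubbles=3
Tick 2: [PARSE:P2(v=1,ok=F), VALIDATE:P1(v=20,ok=F), TRANSFORM:-, EMIT:-] out:-; bubbles=2
Tick 3: [PARSE:-, VALIDATE:P2(v=1,ok=T), TRANSFORM:P1(v=0,ok=F), EMIT:-] out:-; bubbles=2
Tick 4: [PARSE:P3(v=4,ok=F), VALIDATE:-, TRANSFORM:P2(v=4,ok=T), EMIT:P1(v=0,ok=F)] out:-; bubbles=1
Tick 5: [PARSE:P4(v=13,ok=F), VALIDATE:P3(v=4,ok=F), TRANSFORM:-, EMIT:P2(v=4,ok=T)] out:P1(v=0); bubbles=1
Tick 6: [PARSE:P5(v=14,ok=F), VALIDATE:P4(v=13,ok=T), TRANSFORM:P3(v=0,ok=F), EMIT:-] out:P2(v=4); bubbles=1
Tick 7: [PARSE:-, VALIDATE:P5(v=14,ok=F), TRANSFORM:P4(v=52,ok=T), EMIT:P3(v=0,ok=F)] out:-; bubbles=1
Tick 8: [PARSE:-, VALIDATE:-, TRANSFORM:P5(v=0,ok=F), EMIT:P4(v=52,ok=T)] out:P3(v=0); bubbles=2
Tick 9: [PARSE:-, VALIDATE:-, TRANSFORM:-, EMIT:P5(v=0,ok=F)] out:P4(v=52); bubbles=3
Tick 10: [PARSE:-, VALIDATE:-, TRANSFORM:-, EMIT:-] out:P5(v=0); bubbles=4
Total bubble-slots: 20

Answer: 20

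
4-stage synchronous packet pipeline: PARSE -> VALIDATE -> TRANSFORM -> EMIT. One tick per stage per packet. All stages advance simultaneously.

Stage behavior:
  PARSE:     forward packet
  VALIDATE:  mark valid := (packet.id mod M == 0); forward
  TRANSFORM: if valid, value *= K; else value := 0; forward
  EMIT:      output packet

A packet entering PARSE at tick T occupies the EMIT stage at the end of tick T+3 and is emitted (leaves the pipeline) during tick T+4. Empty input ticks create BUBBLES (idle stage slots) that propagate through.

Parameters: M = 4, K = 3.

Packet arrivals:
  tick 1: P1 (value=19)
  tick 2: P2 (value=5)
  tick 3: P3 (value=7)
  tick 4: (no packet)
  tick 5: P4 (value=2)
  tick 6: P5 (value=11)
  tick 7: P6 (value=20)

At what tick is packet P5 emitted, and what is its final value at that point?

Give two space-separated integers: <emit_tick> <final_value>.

Tick 1: [PARSE:P1(v=19,ok=F), VALIDATE:-, TRANSFORM:-, EMIT:-] out:-; in:P1
Tick 2: [PARSE:P2(v=5,ok=F), VALIDATE:P1(v=19,ok=F), TRANSFORM:-, EMIT:-] out:-; in:P2
Tick 3: [PARSE:P3(v=7,ok=F), VALIDATE:P2(v=5,ok=F), TRANSFORM:P1(v=0,ok=F), EMIT:-] out:-; in:P3
Tick 4: [PARSE:-, VALIDATE:P3(v=7,ok=F), TRANSFORM:P2(v=0,ok=F), EMIT:P1(v=0,ok=F)] out:-; in:-
Tick 5: [PARSE:P4(v=2,ok=F), VALIDATE:-, TRANSFORM:P3(v=0,ok=F), EMIT:P2(v=0,ok=F)] out:P1(v=0); in:P4
Tick 6: [PARSE:P5(v=11,ok=F), VALIDATE:P4(v=2,ok=T), TRANSFORM:-, EMIT:P3(v=0,ok=F)] out:P2(v=0); in:P5
Tick 7: [PARSE:P6(v=20,ok=F), VALIDATE:P5(v=11,ok=F), TRANSFORM:P4(v=6,ok=T), EMIT:-] out:P3(v=0); in:P6
Tick 8: [PARSE:-, VALIDATE:P6(v=20,ok=F), TRANSFORM:P5(v=0,ok=F), EMIT:P4(v=6,ok=T)] out:-; in:-
Tick 9: [PARSE:-, VALIDATE:-, TRANSFORM:P6(v=0,ok=F), EMIT:P5(v=0,ok=F)] out:P4(v=6); in:-
Tick 10: [PARSE:-, VALIDATE:-, TRANSFORM:-, EMIT:P6(v=0,ok=F)] out:P5(v=0); in:-
Tick 11: [PARSE:-, VALIDATE:-, TRANSFORM:-, EMIT:-] out:P6(v=0); in:-
P5: arrives tick 6, valid=False (id=5, id%4=1), emit tick 10, final value 0

Answer: 10 0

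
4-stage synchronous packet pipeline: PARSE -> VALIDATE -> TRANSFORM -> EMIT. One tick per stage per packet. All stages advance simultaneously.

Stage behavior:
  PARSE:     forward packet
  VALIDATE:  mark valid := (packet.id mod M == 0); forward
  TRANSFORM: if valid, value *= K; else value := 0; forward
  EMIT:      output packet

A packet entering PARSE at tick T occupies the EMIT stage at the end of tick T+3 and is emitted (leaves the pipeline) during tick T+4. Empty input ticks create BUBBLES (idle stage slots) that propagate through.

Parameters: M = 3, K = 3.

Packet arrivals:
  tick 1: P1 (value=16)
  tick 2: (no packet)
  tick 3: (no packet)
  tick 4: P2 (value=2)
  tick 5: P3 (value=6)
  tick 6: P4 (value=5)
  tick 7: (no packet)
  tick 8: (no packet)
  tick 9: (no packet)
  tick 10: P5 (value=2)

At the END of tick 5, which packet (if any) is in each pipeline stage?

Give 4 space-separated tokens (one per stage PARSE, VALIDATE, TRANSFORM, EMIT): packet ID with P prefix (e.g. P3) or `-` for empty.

Tick 1: [PARSE:P1(v=16,ok=F), VALIDATE:-, TRANSFORM:-, EMIT:-] out:-; in:P1
Tick 2: [PARSE:-, VALIDATE:P1(v=16,ok=F), TRANSFORM:-, EMIT:-] out:-; in:-
Tick 3: [PARSE:-, VALIDATE:-, TRANSFORM:P1(v=0,ok=F), EMIT:-] out:-; in:-
Tick 4: [PARSE:P2(v=2,ok=F), VALIDATE:-, TRANSFORM:-, EMIT:P1(v=0,ok=F)] out:-; in:P2
Tick 5: [PARSE:P3(v=6,ok=F), VALIDATE:P2(v=2,ok=F), TRANSFORM:-, EMIT:-] out:P1(v=0); in:P3
At end of tick 5: ['P3', 'P2', '-', '-']

Answer: P3 P2 - -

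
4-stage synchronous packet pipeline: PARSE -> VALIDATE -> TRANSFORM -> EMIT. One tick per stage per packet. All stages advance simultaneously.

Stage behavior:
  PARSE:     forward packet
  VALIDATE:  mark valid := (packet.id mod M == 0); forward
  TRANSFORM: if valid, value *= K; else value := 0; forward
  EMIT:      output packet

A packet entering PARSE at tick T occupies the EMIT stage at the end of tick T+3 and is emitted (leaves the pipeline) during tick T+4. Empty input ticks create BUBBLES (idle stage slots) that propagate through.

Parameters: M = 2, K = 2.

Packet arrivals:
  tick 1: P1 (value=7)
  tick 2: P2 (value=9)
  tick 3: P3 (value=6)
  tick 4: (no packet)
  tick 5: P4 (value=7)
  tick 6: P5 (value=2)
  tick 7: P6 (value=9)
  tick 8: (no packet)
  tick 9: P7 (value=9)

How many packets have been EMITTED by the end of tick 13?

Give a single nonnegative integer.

Answer: 7

Derivation:
Tick 1: [PARSE:P1(v=7,ok=F), VALIDATE:-, TRANSFORM:-, EMIT:-] out:-; in:P1
Tick 2: [PARSE:P2(v=9,ok=F), VALIDATE:P1(v=7,ok=F), TRANSFORM:-, EMIT:-] out:-; in:P2
Tick 3: [PARSE:P3(v=6,ok=F), VALIDATE:P2(v=9,ok=T), TRANSFORM:P1(v=0,ok=F), EMIT:-] out:-; in:P3
Tick 4: [PARSE:-, VALIDATE:P3(v=6,ok=F), TRANSFORM:P2(v=18,ok=T), EMIT:P1(v=0,ok=F)] out:-; in:-
Tick 5: [PARSE:P4(v=7,ok=F), VALIDATE:-, TRANSFORM:P3(v=0,ok=F), EMIT:P2(v=18,ok=T)] out:P1(v=0); in:P4
Tick 6: [PARSE:P5(v=2,ok=F), VALIDATE:P4(v=7,ok=T), TRANSFORM:-, EMIT:P3(v=0,ok=F)] out:P2(v=18); in:P5
Tick 7: [PARSE:P6(v=9,ok=F), VALIDATE:P5(v=2,ok=F), TRANSFORM:P4(v=14,ok=T), EMIT:-] out:P3(v=0); in:P6
Tick 8: [PARSE:-, VALIDATE:P6(v=9,ok=T), TRANSFORM:P5(v=0,ok=F), EMIT:P4(v=14,ok=T)] out:-; in:-
Tick 9: [PARSE:P7(v=9,ok=F), VALIDATE:-, TRANSFORM:P6(v=18,ok=T), EMIT:P5(v=0,ok=F)] out:P4(v=14); in:P7
Tick 10: [PARSE:-, VALIDATE:P7(v=9,ok=F), TRANSFORM:-, EMIT:P6(v=18,ok=T)] out:P5(v=0); in:-
Tick 11: [PARSE:-, VALIDATE:-, TRANSFORM:P7(v=0,ok=F), EMIT:-] out:P6(v=18); in:-
Tick 12: [PARSE:-, VALIDATE:-, TRANSFORM:-, EMIT:P7(v=0,ok=F)] out:-; in:-
Tick 13: [PARSE:-, VALIDATE:-, TRANSFORM:-, EMIT:-] out:P7(v=0); in:-
Emitted by tick 13: ['P1', 'P2', 'P3', 'P4', 'P5', 'P6', 'P7']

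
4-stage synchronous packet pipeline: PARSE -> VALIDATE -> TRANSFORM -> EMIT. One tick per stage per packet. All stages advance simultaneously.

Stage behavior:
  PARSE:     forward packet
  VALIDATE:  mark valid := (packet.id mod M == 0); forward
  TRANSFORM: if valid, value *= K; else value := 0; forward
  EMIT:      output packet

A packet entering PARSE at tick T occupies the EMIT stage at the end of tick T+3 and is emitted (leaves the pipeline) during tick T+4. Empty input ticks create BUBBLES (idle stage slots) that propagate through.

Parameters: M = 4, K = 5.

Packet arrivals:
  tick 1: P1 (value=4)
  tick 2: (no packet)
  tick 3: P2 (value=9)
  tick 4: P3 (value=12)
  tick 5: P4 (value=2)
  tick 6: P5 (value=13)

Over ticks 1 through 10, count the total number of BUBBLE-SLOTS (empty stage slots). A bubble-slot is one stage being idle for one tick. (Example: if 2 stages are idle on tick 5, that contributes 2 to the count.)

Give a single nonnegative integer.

Answer: 20

Derivation:
Tick 1: [PARSE:P1(v=4,ok=F), VALIDATE:-, TRANSFORM:-, EMIT:-] out:-; bubbles=3
Tick 2: [PARSE:-, VALIDATE:P1(v=4,ok=F), TRANSFORM:-, EMIT:-] out:-; bubbles=3
Tick 3: [PARSE:P2(v=9,ok=F), VALIDATE:-, TRANSFORM:P1(v=0,ok=F), EMIT:-] out:-; bubbles=2
Tick 4: [PARSE:P3(v=12,ok=F), VALIDATE:P2(v=9,ok=F), TRANSFORM:-, EMIT:P1(v=0,ok=F)] out:-; bubbles=1
Tick 5: [PARSE:P4(v=2,ok=F), VALIDATE:P3(v=12,ok=F), TRANSFORM:P2(v=0,ok=F), EMIT:-] out:P1(v=0); bubbles=1
Tick 6: [PARSE:P5(v=13,ok=F), VALIDATE:P4(v=2,ok=T), TRANSFORM:P3(v=0,ok=F), EMIT:P2(v=0,ok=F)] out:-; bubbles=0
Tick 7: [PARSE:-, VALIDATE:P5(v=13,ok=F), TRANSFORM:P4(v=10,ok=T), EMIT:P3(v=0,ok=F)] out:P2(v=0); bubbles=1
Tick 8: [PARSE:-, VALIDATE:-, TRANSFORM:P5(v=0,ok=F), EMIT:P4(v=10,ok=T)] out:P3(v=0); bubbles=2
Tick 9: [PARSE:-, VALIDATE:-, TRANSFORM:-, EMIT:P5(v=0,ok=F)] out:P4(v=10); bubbles=3
Tick 10: [PARSE:-, VALIDATE:-, TRANSFORM:-, EMIT:-] out:P5(v=0); bubbles=4
Total bubble-slots: 20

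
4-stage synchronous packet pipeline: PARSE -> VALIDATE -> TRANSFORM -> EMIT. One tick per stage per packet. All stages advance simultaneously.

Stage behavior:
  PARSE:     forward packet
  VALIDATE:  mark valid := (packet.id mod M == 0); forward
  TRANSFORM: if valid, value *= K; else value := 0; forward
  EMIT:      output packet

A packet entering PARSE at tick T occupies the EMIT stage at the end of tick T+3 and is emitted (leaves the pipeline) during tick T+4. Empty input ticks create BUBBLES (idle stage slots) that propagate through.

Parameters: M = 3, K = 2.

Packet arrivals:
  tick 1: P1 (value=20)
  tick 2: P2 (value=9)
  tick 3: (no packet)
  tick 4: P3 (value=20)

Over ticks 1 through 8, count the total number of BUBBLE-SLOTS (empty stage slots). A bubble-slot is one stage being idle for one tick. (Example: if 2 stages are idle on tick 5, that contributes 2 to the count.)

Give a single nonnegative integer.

Answer: 20

Derivation:
Tick 1: [PARSE:P1(v=20,ok=F), VALIDATE:-, TRANSFORM:-, EMIT:-] out:-; bubbles=3
Tick 2: [PARSE:P2(v=9,ok=F), VALIDATE:P1(v=20,ok=F), TRANSFORM:-, EMIT:-] out:-; bubbles=2
Tick 3: [PARSE:-, VALIDATE:P2(v=9,ok=F), TRANSFORM:P1(v=0,ok=F), EMIT:-] out:-; bubbles=2
Tick 4: [PARSE:P3(v=20,ok=F), VALIDATE:-, TRANSFORM:P2(v=0,ok=F), EMIT:P1(v=0,ok=F)] out:-; bubbles=1
Tick 5: [PARSE:-, VALIDATE:P3(v=20,ok=T), TRANSFORM:-, EMIT:P2(v=0,ok=F)] out:P1(v=0); bubbles=2
Tick 6: [PARSE:-, VALIDATE:-, TRANSFORM:P3(v=40,ok=T), EMIT:-] out:P2(v=0); bubbles=3
Tick 7: [PARSE:-, VALIDATE:-, TRANSFORM:-, EMIT:P3(v=40,ok=T)] out:-; bubbles=3
Tick 8: [PARSE:-, VALIDATE:-, TRANSFORM:-, EMIT:-] out:P3(v=40); bubbles=4
Total bubble-slots: 20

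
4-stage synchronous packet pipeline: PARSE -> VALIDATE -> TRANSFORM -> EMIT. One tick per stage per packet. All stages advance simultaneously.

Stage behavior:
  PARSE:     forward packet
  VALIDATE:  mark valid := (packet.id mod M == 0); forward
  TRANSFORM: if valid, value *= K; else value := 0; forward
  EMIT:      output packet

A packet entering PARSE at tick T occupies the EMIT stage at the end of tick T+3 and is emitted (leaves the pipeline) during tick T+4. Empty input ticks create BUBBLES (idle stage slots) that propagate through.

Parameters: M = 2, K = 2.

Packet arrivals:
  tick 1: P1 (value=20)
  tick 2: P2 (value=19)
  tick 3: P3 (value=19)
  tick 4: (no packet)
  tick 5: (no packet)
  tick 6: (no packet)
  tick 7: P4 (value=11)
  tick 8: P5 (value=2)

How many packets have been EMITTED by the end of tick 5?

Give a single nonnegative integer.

Tick 1: [PARSE:P1(v=20,ok=F), VALIDATE:-, TRANSFORM:-, EMIT:-] out:-; in:P1
Tick 2: [PARSE:P2(v=19,ok=F), VALIDATE:P1(v=20,ok=F), TRANSFORM:-, EMIT:-] out:-; in:P2
Tick 3: [PARSE:P3(v=19,ok=F), VALIDATE:P2(v=19,ok=T), TRANSFORM:P1(v=0,ok=F), EMIT:-] out:-; in:P3
Tick 4: [PARSE:-, VALIDATE:P3(v=19,ok=F), TRANSFORM:P2(v=38,ok=T), EMIT:P1(v=0,ok=F)] out:-; in:-
Tick 5: [PARSE:-, VALIDATE:-, TRANSFORM:P3(v=0,ok=F), EMIT:P2(v=38,ok=T)] out:P1(v=0); in:-
Emitted by tick 5: ['P1']

Answer: 1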